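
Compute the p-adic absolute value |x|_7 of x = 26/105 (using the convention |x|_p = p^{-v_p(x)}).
|26/105|_7 = 7

Step 1 — compute v_7(x) by factoring powers of 7 out of the numerator and denominator: v_7(26/105) = -1. Step 2 — apply |x|_p = p^{-v_p(x)} = 7^{1} = 7.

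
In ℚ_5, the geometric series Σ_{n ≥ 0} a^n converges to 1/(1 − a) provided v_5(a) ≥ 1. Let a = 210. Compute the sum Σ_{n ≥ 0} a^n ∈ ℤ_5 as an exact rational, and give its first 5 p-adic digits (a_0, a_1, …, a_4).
Σ a^n = 1/(1 − a) = -1/209;  first 5 digits = (1, 2, 2, 2, 4)

v_5(a) = 1 ≥ 1, so the series converges in ℤ_5 to 1/(1 − a) = 1/(1 − 210) = -1/209. Expand this rational in ℤ_5: compute digits iteratively via d_i = x_i mod 5, x_{i+1} = (x_i − d_i)/5. The first 5 digits are (1, 2, 2, 2, 4).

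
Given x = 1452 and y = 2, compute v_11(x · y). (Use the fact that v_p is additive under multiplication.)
v_11(2904) = 2

v_p(x) = 2 (factor: 1452 = 11^2 · 12); v_p(y) = 0 (factor: 2 = 11^0 · 2). Additivity: v_p(xy) = v_p(x) + v_p(y) = 2 + 0 = 2. (Direct check: xy = 2904 = 11^2 · (24).)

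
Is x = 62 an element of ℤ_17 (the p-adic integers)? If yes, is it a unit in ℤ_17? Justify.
x ∈ ℤ_17^× (unit); v_17(x) = 0

ℤ_17 = {x ∈ ℚ_17 : v_17(x) ≥ 0} and ℤ_17^× = {x ∈ ℤ_17 : v_17(x) = 0}. Here v_17(62) = v_17(num) − v_17(den) = 0; compare against these criteria.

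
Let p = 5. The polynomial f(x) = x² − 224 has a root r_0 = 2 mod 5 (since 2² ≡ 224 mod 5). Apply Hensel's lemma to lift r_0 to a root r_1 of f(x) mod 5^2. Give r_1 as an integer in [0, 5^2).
r_1 = 7 (mod 25)

Hensel's recurrence: r_{i+1} = r_i − f(r_i)·(f′(r_i))^{-1} mod 5^{i+2}, with f′(x) = 2x. Iterate:
  r_0 = 2 (mod 5)
  r_1 = 7 (mod 25)
Final: r_1 = 7, and one checks f(r_1) ≡ 0 mod 5^2.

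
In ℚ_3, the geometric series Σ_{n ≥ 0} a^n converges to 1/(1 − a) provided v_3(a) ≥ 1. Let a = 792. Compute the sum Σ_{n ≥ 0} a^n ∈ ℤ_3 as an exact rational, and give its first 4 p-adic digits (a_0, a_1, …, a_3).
Σ a^n = 1/(1 − a) = -1/791;  first 4 digits = (1, 0, 1, 2)

v_3(a) = 2 ≥ 1, so the series converges in ℤ_3 to 1/(1 − a) = 1/(1 − 792) = -1/791. Expand this rational in ℤ_3: compute digits iteratively via d_i = x_i mod 3, x_{i+1} = (x_i − d_i)/3. The first 4 digits are (1, 0, 1, 2).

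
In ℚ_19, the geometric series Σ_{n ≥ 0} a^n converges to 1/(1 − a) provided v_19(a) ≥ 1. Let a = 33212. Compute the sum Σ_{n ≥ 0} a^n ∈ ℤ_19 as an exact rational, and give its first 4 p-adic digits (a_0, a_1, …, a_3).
Σ a^n = 1/(1 − a) = -1/33211;  first 4 digits = (1, 0, 16, 4)

v_19(a) = 2 ≥ 1, so the series converges in ℤ_19 to 1/(1 − a) = 1/(1 − 33212) = -1/33211. Expand this rational in ℤ_19: compute digits iteratively via d_i = x_i mod 19, x_{i+1} = (x_i − d_i)/19. The first 4 digits are (1, 0, 16, 4).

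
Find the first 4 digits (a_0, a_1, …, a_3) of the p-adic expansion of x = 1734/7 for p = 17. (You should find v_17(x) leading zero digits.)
(a_0, …, a_3) = (0, 0, 13, 9)

v_17(1734/7) = 2, so a_0 = ... = a_1 = 0. Factor out: x = 17^2 · u with u = 6/7 a unit in ℤ_17. Expand u iteratively via a_{v+i} = u_i mod 17, u_{i+1} = (u_i − a_{v+i})/17:
  u_0 = 6/7;  a_2 = 13;  u_1 = (u_0 − 13)/17 = -5/7
  u_1 = -5/7;  a_3 = 9;  u_2 = (u_1 − 9)/17 = -4/7
Digits: (0, 0, 13, 9).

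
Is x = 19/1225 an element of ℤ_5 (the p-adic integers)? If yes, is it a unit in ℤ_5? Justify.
x ∉ ℤ_5 (v_5(x) = -2 < 0)

ℤ_5 = {x ∈ ℚ_5 : v_5(x) ≥ 0} and ℤ_5^× = {x ∈ ℤ_5 : v_5(x) = 0}. Here v_5(19/1225) = v_5(num) − v_5(den) = -2; compare against these criteria.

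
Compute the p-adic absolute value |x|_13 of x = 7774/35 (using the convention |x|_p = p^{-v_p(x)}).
|7774/35|_13 = 1/169

Step 1 — compute v_13(x) by factoring powers of 13 out of the numerator and denominator: v_13(7774/35) = 2. Step 2 — apply |x|_p = p^{-v_p(x)} = 13^{-2} = 1/169.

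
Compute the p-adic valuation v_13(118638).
v_13(118638) = 3

v_13(n) is the largest exponent k such that 13^k divides n. Factor out: 118638 = 13^3 · 54. (Sign doesn't affect v_p.) So v_13(118638) = 3.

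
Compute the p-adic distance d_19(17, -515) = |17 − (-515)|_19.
d_19(17, -515) = 1/19

Step 1 — x − y = 17 − (-515) = 532. Step 2 — v_19(532) = 1 (factor: 532 = (19^1 · 28); the sign does not affect v_p). Step 3 — |x − y|_19 = 19^{-1} = 1/19.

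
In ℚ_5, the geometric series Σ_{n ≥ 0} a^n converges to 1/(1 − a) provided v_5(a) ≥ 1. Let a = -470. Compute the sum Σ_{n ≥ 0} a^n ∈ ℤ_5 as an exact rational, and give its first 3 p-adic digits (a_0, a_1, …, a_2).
Σ a^n = 1/(1 − a) = 1/471;  first 3 digits = (1, 1, 2)

v_5(a) = 1 ≥ 1, so the series converges in ℤ_5 to 1/(1 − a) = 1/(1 − (-470)) = 1/471. Expand this rational in ℤ_5: compute digits iteratively via d_i = x_i mod 5, x_{i+1} = (x_i − d_i)/5. The first 3 digits are (1, 1, 2).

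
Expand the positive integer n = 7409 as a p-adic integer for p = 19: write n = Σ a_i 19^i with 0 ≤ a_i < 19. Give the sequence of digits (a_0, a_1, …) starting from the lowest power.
(a_0, a_1, …) = (18, 9, 1, 1)

Repeated division by 19 gives the digits low-to-high: 7409 = 18 + 9·19^1 + 1·19^2 + 1·19^3. Digit sequence: (18, 9, 1, 1).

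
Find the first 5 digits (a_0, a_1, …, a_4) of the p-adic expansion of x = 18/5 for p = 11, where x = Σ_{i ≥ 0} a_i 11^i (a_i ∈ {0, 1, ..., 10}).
(a_0, …, a_4) = (8, 4, 4, 4, 4)

v_11(18/5) = 0 (numerator and denominator both coprime to 11), so x ∈ ℤ_11^×. Compute digits iteratively via a_i = x_i mod 11, x_{i+1} = (x_i − a_i)/11, with x_0 = x:
  x_0 = 18/5;  a_0 = 8;  x_1 = (x_0 − 8)/11 = -2/5
  x_1 = -2/5;  a_1 = 4;  x_2 = (x_1 − 4)/11 = -2/5
  x_2 = -2/5;  a_2 = 4;  x_3 = (x_2 − 4)/11 = -2/5
  x_3 = -2/5;  a_3 = 4;  x_4 = (x_3 − 4)/11 = -2/5
  x_4 = -2/5;  a_4 = 4;  x_5 = (x_4 − 4)/11 = -2/5
Digits: (8, 4, 4, 4, 4).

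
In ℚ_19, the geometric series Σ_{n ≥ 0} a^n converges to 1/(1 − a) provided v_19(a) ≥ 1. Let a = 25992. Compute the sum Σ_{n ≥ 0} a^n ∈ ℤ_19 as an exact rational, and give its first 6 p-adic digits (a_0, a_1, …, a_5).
Σ a^n = 1/(1 − a) = -1/25991;  first 6 digits = (1, 0, 15, 3, 16, 6)

v_19(a) = 2 ≥ 1, so the series converges in ℤ_19 to 1/(1 − a) = 1/(1 − 25992) = -1/25991. Expand this rational in ℤ_19: compute digits iteratively via d_i = x_i mod 19, x_{i+1} = (x_i − d_i)/19. The first 6 digits are (1, 0, 15, 3, 16, 6).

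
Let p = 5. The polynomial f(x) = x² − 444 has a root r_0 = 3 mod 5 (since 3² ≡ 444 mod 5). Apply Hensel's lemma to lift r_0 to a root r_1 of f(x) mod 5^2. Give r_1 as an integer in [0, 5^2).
r_1 = 13 (mod 25)

Hensel's recurrence: r_{i+1} = r_i − f(r_i)·(f′(r_i))^{-1} mod 5^{i+2}, with f′(x) = 2x. Iterate:
  r_0 = 3 (mod 5)
  r_1 = 13 (mod 25)
Final: r_1 = 13, and one checks f(r_1) ≡ 0 mod 5^2.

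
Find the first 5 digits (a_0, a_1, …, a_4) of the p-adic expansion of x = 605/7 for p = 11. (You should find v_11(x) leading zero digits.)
(a_0, …, a_4) = (0, 0, 7, 1, 3)

v_11(605/7) = 2, so a_0 = ... = a_1 = 0. Factor out: x = 11^2 · u with u = 5/7 a unit in ℤ_11. Expand u iteratively via a_{v+i} = u_i mod 11, u_{i+1} = (u_i − a_{v+i})/11:
  u_0 = 5/7;  a_2 = 7;  u_1 = (u_0 − 7)/11 = -4/7
  u_1 = -4/7;  a_3 = 1;  u_2 = (u_1 − 1)/11 = -1/7
  u_2 = -1/7;  a_4 = 3;  u_3 = (u_2 − 3)/11 = -2/7
Digits: (0, 0, 7, 1, 3).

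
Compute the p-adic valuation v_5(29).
v_5(29) = 0

v_5(n) is the largest exponent k such that 5^k divides n. Factor out: 29 = 5^0 · 29. (Sign doesn't affect v_p.) So v_5(29) = 0.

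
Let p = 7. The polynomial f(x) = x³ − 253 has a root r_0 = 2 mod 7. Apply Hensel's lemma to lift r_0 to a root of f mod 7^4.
r_3 = 1423 (mod 2401)

Hensel: r_{i+1} = r_i − f(r_i)/f′(r_i) mod 7^{i+2}, where f′(x) = 3x². Iterate:
  r_0 = 2 (mod 7)
  r_1 = 2 (mod 49)
  r_2 = 51 (mod 343)
  r_3 = 1423 (mod 2401)
Final: r = 1423 with f(r) ≡ 0 mod 7^4.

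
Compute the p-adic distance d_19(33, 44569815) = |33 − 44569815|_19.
d_19(33, 44569815) = 1/2476099

Step 1 — x − y = 33 − 44569815 = -44569782. Step 2 — v_19(-44569782) = 5 (factor: -44569782 = −(19^5 · 18); the sign does not affect v_p). Step 3 — |x − y|_19 = 19^{-5} = 1/2476099.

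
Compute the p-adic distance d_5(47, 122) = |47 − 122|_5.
d_5(47, 122) = 1/25

Step 1 — x − y = 47 − 122 = -75. Step 2 — v_5(-75) = 2 (factor: -75 = −(5^2 · 3); the sign does not affect v_p). Step 3 — |x − y|_5 = 5^{-2} = 1/25.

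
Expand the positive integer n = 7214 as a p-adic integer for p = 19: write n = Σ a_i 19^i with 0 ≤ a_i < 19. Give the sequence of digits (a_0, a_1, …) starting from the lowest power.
(a_0, a_1, …) = (13, 18, 0, 1)

Repeated division by 19 gives the digits low-to-high: 7214 = 13 + 18·19^1 + 1·19^3. Digit sequence: (13, 18, 0, 1).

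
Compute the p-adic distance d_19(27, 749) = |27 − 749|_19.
d_19(27, 749) = 1/361

Step 1 — x − y = 27 − 749 = -722. Step 2 — v_19(-722) = 2 (factor: -722 = −(19^2 · 2); the sign does not affect v_p). Step 3 — |x − y|_19 = 19^{-2} = 1/361.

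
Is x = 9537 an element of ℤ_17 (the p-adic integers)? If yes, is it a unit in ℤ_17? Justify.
x ∈ ℤ_17 but not a unit; v_17(x) = 2 > 0

ℤ_17 = {x ∈ ℚ_17 : v_17(x) ≥ 0} and ℤ_17^× = {x ∈ ℤ_17 : v_17(x) = 0}. Here v_17(9537) = v_17(num) − v_17(den) = 2; compare against these criteria.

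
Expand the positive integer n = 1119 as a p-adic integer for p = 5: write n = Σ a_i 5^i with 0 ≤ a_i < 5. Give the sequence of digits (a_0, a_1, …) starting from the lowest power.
(a_0, a_1, …) = (4, 3, 4, 3, 1)

Repeated division by 5 gives the digits low-to-high: 1119 = 4 + 3·5^1 + 4·5^2 + 3·5^3 + 1·5^4. Digit sequence: (4, 3, 4, 3, 1).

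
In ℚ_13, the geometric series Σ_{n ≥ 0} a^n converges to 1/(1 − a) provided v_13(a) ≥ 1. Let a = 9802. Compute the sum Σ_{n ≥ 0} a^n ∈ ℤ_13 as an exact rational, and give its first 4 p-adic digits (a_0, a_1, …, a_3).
Σ a^n = 1/(1 − a) = -1/9801;  first 4 digits = (1, 0, 6, 4)

v_13(a) = 2 ≥ 1, so the series converges in ℤ_13 to 1/(1 − a) = 1/(1 − 9802) = -1/9801. Expand this rational in ℤ_13: compute digits iteratively via d_i = x_i mod 13, x_{i+1} = (x_i − d_i)/13. The first 4 digits are (1, 0, 6, 4).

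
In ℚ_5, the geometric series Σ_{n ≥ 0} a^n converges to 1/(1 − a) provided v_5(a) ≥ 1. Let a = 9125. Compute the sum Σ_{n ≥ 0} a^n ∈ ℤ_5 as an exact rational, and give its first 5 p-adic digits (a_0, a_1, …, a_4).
Σ a^n = 1/(1 − a) = -1/9124;  first 5 digits = (1, 0, 0, 3, 4)

v_5(a) = 3 ≥ 1, so the series converges in ℤ_5 to 1/(1 − a) = 1/(1 − 9125) = -1/9124. Expand this rational in ℤ_5: compute digits iteratively via d_i = x_i mod 5, x_{i+1} = (x_i − d_i)/5. The first 5 digits are (1, 0, 0, 3, 4).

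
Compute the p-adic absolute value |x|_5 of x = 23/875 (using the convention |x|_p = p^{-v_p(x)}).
|23/875|_5 = 125

Step 1 — compute v_5(x) by factoring powers of 5 out of the numerator and denominator: v_5(23/875) = -3. Step 2 — apply |x|_p = p^{-v_p(x)} = 5^{3} = 125.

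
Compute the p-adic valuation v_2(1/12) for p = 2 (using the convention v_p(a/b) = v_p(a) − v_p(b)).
v_2(1/12) = -2

Factor powers of 2 from the numerator and denominator of the reduced fraction: 1 = 2^0 · 1 and 12 = 2^2 · 3. Apply v_p(a/b) = v_p(a) − v_p(b): v_2(1/12) = 0 − 2 = -2.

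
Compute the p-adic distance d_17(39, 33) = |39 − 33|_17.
d_17(39, 33) = 1

Step 1 — x − y = 39 − 33 = 6. Step 2 — v_17(6) = 0 (factor: 6 = (17^0 · 6); the sign does not affect v_p). Step 3 — |x − y|_17 = 17^{0} = 1.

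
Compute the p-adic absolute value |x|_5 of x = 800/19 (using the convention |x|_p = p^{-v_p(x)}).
|800/19|_5 = 1/25

Step 1 — compute v_5(x) by factoring powers of 5 out of the numerator and denominator: v_5(800/19) = 2. Step 2 — apply |x|_p = p^{-v_p(x)} = 5^{-2} = 1/25.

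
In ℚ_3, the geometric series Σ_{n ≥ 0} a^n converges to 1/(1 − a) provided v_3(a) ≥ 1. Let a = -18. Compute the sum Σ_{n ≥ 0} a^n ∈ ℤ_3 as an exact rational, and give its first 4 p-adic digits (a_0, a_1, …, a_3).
Σ a^n = 1/(1 − a) = 1/19;  first 4 digits = (1, 0, 1, 2)

v_3(a) = 2 ≥ 1, so the series converges in ℤ_3 to 1/(1 − a) = 1/(1 − (-18)) = 1/19. Expand this rational in ℤ_3: compute digits iteratively via d_i = x_i mod 3, x_{i+1} = (x_i − d_i)/3. The first 4 digits are (1, 0, 1, 2).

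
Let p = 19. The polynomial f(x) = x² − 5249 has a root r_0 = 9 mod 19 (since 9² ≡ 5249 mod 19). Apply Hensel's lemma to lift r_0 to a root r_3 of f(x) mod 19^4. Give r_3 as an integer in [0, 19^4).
r_3 = 101697 (mod 130321)

Hensel's recurrence: r_{i+1} = r_i − f(r_i)·(f′(r_i))^{-1} mod 19^{i+2}, with f′(x) = 2x. Iterate:
  r_0 = 9 (mod 19)
  r_1 = 256 (mod 361)
  r_2 = 5671 (mod 6859)
  r_3 = 101697 (mod 130321)
Final: r_3 = 101697, and one checks f(r_3) ≡ 0 mod 19^4.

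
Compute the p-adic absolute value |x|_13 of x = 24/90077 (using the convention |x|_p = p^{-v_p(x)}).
|24/90077|_13 = 2197

Step 1 — compute v_13(x) by factoring powers of 13 out of the numerator and denominator: v_13(24/90077) = -3. Step 2 — apply |x|_p = p^{-v_p(x)} = 13^{3} = 2197.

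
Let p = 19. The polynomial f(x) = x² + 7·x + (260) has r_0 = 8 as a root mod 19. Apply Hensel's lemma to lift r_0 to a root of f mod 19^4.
r_3 = 18685 (mod 130321)

Hensel: r_{i+1} = r_i − f(r_i)·(f′(r_i))^{-1} mod 19^{i+2}, f′(x) = 2x + 7. Iterate:
  r_0 = 8 (mod 19)
  r_1 = 274 (mod 361)
  r_2 = 4967 (mod 6859)
  r_3 = 18685 (mod 130321)
Final: r = 18685 satisfies f(r) ≡ 0 mod 19^4.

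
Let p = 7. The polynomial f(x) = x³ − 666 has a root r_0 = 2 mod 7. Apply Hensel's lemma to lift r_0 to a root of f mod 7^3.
r_2 = 16 (mod 343)

Hensel: r_{i+1} = r_i − f(r_i)/f′(r_i) mod 7^{i+2}, where f′(x) = 3x². Iterate:
  r_0 = 2 (mod 7)
  r_1 = 16 (mod 49)
  r_2 = 16 (mod 343)
Final: r = 16 with f(r) ≡ 0 mod 7^3.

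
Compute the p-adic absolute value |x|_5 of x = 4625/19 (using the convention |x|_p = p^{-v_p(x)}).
|4625/19|_5 = 1/125

Step 1 — compute v_5(x) by factoring powers of 5 out of the numerator and denominator: v_5(4625/19) = 3. Step 2 — apply |x|_p = p^{-v_p(x)} = 5^{-3} = 1/125.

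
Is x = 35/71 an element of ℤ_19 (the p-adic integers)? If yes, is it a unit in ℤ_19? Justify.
x ∈ ℤ_19^× (unit); v_19(x) = 0

ℤ_19 = {x ∈ ℚ_19 : v_19(x) ≥ 0} and ℤ_19^× = {x ∈ ℤ_19 : v_19(x) = 0}. Here v_19(35/71) = v_19(num) − v_19(den) = 0; compare against these criteria.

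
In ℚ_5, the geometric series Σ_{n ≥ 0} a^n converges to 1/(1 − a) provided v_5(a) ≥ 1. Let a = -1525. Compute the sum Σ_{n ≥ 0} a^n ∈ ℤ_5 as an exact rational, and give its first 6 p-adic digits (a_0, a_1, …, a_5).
Σ a^n = 1/(1 − a) = 1/1526;  first 6 digits = (1, 0, 4, 2, 3, 3)

v_5(a) = 2 ≥ 1, so the series converges in ℤ_5 to 1/(1 − a) = 1/(1 − (-1525)) = 1/1526. Expand this rational in ℤ_5: compute digits iteratively via d_i = x_i mod 5, x_{i+1} = (x_i − d_i)/5. The first 6 digits are (1, 0, 4, 2, 3, 3).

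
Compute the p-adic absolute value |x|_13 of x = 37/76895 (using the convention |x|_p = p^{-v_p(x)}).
|37/76895|_13 = 2197

Step 1 — compute v_13(x) by factoring powers of 13 out of the numerator and denominator: v_13(37/76895) = -3. Step 2 — apply |x|_p = p^{-v_p(x)} = 13^{3} = 2197.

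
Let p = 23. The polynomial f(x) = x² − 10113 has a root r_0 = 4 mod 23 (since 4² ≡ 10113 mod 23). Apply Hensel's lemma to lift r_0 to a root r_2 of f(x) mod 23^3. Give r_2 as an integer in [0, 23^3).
r_2 = 6490 (mod 12167)

Hensel's recurrence: r_{i+1} = r_i − f(r_i)·(f′(r_i))^{-1} mod 23^{i+2}, with f′(x) = 2x. Iterate:
  r_0 = 4 (mod 23)
  r_1 = 142 (mod 529)
  r_2 = 6490 (mod 12167)
Final: r_2 = 6490, and one checks f(r_2) ≡ 0 mod 23^3.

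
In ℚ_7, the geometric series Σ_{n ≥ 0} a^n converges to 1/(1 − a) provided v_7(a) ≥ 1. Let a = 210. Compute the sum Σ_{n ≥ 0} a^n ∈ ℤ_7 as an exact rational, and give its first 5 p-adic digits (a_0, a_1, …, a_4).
Σ a^n = 1/(1 − a) = -1/209;  first 5 digits = (1, 2, 1, 4, 6)

v_7(a) = 1 ≥ 1, so the series converges in ℤ_7 to 1/(1 − a) = 1/(1 − 210) = -1/209. Expand this rational in ℤ_7: compute digits iteratively via d_i = x_i mod 7, x_{i+1} = (x_i − d_i)/7. The first 5 digits are (1, 2, 1, 4, 6).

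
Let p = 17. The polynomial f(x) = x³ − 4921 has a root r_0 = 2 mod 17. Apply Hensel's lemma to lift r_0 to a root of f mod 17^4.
r_3 = 49132 (mod 83521)

Hensel: r_{i+1} = r_i − f(r_i)/f′(r_i) mod 17^{i+2}, where f′(x) = 3x². Iterate:
  r_0 = 2 (mod 17)
  r_1 = 2 (mod 289)
  r_2 = 2 (mod 4913)
  r_3 = 49132 (mod 83521)
Final: r = 49132 with f(r) ≡ 0 mod 17^4.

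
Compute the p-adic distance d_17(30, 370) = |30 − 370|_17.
d_17(30, 370) = 1/17

Step 1 — x − y = 30 − 370 = -340. Step 2 — v_17(-340) = 1 (factor: -340 = −(17^1 · 20); the sign does not affect v_p). Step 3 — |x − y|_17 = 17^{-1} = 1/17.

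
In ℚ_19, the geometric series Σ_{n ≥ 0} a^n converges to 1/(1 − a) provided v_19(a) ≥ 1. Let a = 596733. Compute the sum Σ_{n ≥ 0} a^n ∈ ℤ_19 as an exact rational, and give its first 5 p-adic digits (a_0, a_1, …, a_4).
Σ a^n = 1/(1 − a) = -1/596732;  first 5 digits = (1, 0, 0, 11, 4)

v_19(a) = 3 ≥ 1, so the series converges in ℤ_19 to 1/(1 − a) = 1/(1 − 596733) = -1/596732. Expand this rational in ℤ_19: compute digits iteratively via d_i = x_i mod 19, x_{i+1} = (x_i − d_i)/19. The first 5 digits are (1, 0, 0, 11, 4).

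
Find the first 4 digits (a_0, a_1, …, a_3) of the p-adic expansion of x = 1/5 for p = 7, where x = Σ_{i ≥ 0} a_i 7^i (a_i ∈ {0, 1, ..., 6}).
(a_0, …, a_3) = (3, 1, 4, 5)

v_7(1/5) = 0 (numerator and denominator both coprime to 7), so x ∈ ℤ_7^×. Compute digits iteratively via a_i = x_i mod 7, x_{i+1} = (x_i − a_i)/7, with x_0 = x:
  x_0 = 1/5;  a_0 = 3;  x_1 = (x_0 − 3)/7 = -2/5
  x_1 = -2/5;  a_1 = 1;  x_2 = (x_1 − 1)/7 = -1/5
  x_2 = -1/5;  a_2 = 4;  x_3 = (x_2 − 4)/7 = -3/5
  x_3 = -3/5;  a_3 = 5;  x_4 = (x_3 − 5)/7 = -4/5
Digits: (3, 1, 4, 5).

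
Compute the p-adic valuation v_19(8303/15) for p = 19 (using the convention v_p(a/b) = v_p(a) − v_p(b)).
v_19(8303/15) = 2

Factor powers of 19 from the numerator and denominator of the reduced fraction: 8303 = 19^2 · 23 and 15 = 19^0 · 15. Apply v_p(a/b) = v_p(a) − v_p(b): v_19(8303/15) = 2 − 0 = 2.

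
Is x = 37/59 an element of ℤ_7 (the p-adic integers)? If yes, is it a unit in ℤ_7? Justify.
x ∈ ℤ_7^× (unit); v_7(x) = 0

ℤ_7 = {x ∈ ℚ_7 : v_7(x) ≥ 0} and ℤ_7^× = {x ∈ ℤ_7 : v_7(x) = 0}. Here v_7(37/59) = v_7(num) − v_7(den) = 0; compare against these criteria.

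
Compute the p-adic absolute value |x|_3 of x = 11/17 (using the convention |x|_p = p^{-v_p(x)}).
|11/17|_3 = 1

Step 1 — compute v_3(x) by factoring powers of 3 out of the numerator and denominator: v_3(11/17) = 0. Step 2 — apply |x|_p = p^{-v_p(x)} = 3^{0} = 1.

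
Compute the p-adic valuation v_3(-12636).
v_3(-12636) = 5

v_3(n) is the largest exponent k such that 3^k divides n. Factor out: -12636 = -3^5 · 52. (Sign doesn't affect v_p.) So v_3(-12636) = 5.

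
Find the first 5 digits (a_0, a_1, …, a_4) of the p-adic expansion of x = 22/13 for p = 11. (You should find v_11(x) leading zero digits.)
(a_0, …, a_4) = (0, 1, 5, 8, 6)

v_11(22/13) = 1, so a_0 = ... = a_0 = 0. Factor out: x = 11^1 · u with u = 2/13 a unit in ℤ_11. Expand u iteratively via a_{v+i} = u_i mod 11, u_{i+1} = (u_i − a_{v+i})/11:
  u_0 = 2/13;  a_1 = 1;  u_1 = (u_0 − 1)/11 = -1/13
  u_1 = -1/13;  a_2 = 5;  u_2 = (u_1 − 5)/11 = -6/13
  u_2 = -6/13;  a_3 = 8;  u_3 = (u_2 − 8)/11 = -10/13
  u_3 = -10/13;  a_4 = 6;  u_4 = (u_3 − 6)/11 = -8/13
Digits: (0, 1, 5, 8, 6).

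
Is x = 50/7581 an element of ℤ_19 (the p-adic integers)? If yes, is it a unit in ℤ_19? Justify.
x ∉ ℤ_19 (v_19(x) = -2 < 0)

ℤ_19 = {x ∈ ℚ_19 : v_19(x) ≥ 0} and ℤ_19^× = {x ∈ ℤ_19 : v_19(x) = 0}. Here v_19(50/7581) = v_19(num) − v_19(den) = -2; compare against these criteria.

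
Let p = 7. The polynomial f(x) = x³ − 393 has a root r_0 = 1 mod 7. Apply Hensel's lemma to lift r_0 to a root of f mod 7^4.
r_3 = 932 (mod 2401)

Hensel: r_{i+1} = r_i − f(r_i)/f′(r_i) mod 7^{i+2}, where f′(x) = 3x². Iterate:
  r_0 = 1 (mod 7)
  r_1 = 1 (mod 49)
  r_2 = 246 (mod 343)
  r_3 = 932 (mod 2401)
Final: r = 932 with f(r) ≡ 0 mod 7^4.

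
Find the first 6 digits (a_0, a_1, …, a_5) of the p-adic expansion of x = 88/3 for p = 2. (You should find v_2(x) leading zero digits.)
(a_0, …, a_5) = (0, 0, 0, 1, 0, 0)

v_2(88/3) = 3, so a_0 = ... = a_2 = 0. Factor out: x = 2^3 · u with u = 11/3 a unit in ℤ_2. Expand u iteratively via a_{v+i} = u_i mod 2, u_{i+1} = (u_i − a_{v+i})/2:
  u_0 = 11/3;  a_3 = 1;  u_1 = (u_0 − 1)/2 = 4/3
  u_1 = 4/3;  a_4 = 0;  u_2 = (u_1 − 0)/2 = 2/3
  u_2 = 2/3;  a_5 = 0;  u_3 = (u_2 − 0)/2 = 1/3
Digits: (0, 0, 0, 1, 0, 0).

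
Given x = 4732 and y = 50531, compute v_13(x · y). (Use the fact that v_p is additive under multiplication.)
v_13(239112692) = 5

v_p(x) = 2 (factor: 4732 = 13^2 · 28); v_p(y) = 3 (factor: 50531 = 13^3 · 23). Additivity: v_p(xy) = v_p(x) + v_p(y) = 2 + 3 = 5. (Direct check: xy = 239112692 = 13^5 · (644).)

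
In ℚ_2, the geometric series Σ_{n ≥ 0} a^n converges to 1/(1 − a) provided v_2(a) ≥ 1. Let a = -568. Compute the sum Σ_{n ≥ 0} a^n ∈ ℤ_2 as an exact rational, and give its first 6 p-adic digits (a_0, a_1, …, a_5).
Σ a^n = 1/(1 − a) = 1/569;  first 6 digits = (1, 0, 0, 1, 0, 0)

v_2(a) = 3 ≥ 1, so the series converges in ℤ_2 to 1/(1 − a) = 1/(1 − (-568)) = 1/569. Expand this rational in ℤ_2: compute digits iteratively via d_i = x_i mod 2, x_{i+1} = (x_i − d_i)/2. The first 6 digits are (1, 0, 0, 1, 0, 0).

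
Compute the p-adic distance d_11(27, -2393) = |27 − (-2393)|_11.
d_11(27, -2393) = 1/121

Step 1 — x − y = 27 − (-2393) = 2420. Step 2 — v_11(2420) = 2 (factor: 2420 = (11^2 · 20); the sign does not affect v_p). Step 3 — |x − y|_11 = 11^{-2} = 1/121.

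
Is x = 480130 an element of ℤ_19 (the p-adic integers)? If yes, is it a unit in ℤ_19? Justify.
x ∈ ℤ_19 but not a unit; v_19(x) = 3 > 0

ℤ_19 = {x ∈ ℚ_19 : v_19(x) ≥ 0} and ℤ_19^× = {x ∈ ℤ_19 : v_19(x) = 0}. Here v_19(480130) = v_19(num) − v_19(den) = 3; compare against these criteria.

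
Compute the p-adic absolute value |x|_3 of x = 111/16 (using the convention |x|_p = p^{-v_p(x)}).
|111/16|_3 = 1/3

Step 1 — compute v_3(x) by factoring powers of 3 out of the numerator and denominator: v_3(111/16) = 1. Step 2 — apply |x|_p = p^{-v_p(x)} = 3^{-1} = 1/3.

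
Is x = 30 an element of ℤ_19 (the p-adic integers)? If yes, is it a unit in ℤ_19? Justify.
x ∈ ℤ_19^× (unit); v_19(x) = 0

ℤ_19 = {x ∈ ℚ_19 : v_19(x) ≥ 0} and ℤ_19^× = {x ∈ ℤ_19 : v_19(x) = 0}. Here v_19(30) = v_19(num) − v_19(den) = 0; compare against these criteria.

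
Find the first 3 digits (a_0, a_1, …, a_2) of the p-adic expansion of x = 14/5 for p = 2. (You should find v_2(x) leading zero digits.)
(a_0, …, a_2) = (0, 1, 1)

v_2(14/5) = 1, so a_0 = ... = a_0 = 0. Factor out: x = 2^1 · u with u = 7/5 a unit in ℤ_2. Expand u iteratively via a_{v+i} = u_i mod 2, u_{i+1} = (u_i − a_{v+i})/2:
  u_0 = 7/5;  a_1 = 1;  u_1 = (u_0 − 1)/2 = 1/5
  u_1 = 1/5;  a_2 = 1;  u_2 = (u_1 − 1)/2 = -2/5
Digits: (0, 1, 1).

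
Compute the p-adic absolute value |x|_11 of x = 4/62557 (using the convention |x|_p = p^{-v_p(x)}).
|4/62557|_11 = 1331

Step 1 — compute v_11(x) by factoring powers of 11 out of the numerator and denominator: v_11(4/62557) = -3. Step 2 — apply |x|_p = p^{-v_p(x)} = 11^{3} = 1331.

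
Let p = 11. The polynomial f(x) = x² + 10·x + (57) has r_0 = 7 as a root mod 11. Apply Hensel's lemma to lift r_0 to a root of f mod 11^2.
r_1 = 40 (mod 121)

Hensel: r_{i+1} = r_i − f(r_i)·(f′(r_i))^{-1} mod 11^{i+2}, f′(x) = 2x + 10. Iterate:
  r_0 = 7 (mod 11)
  r_1 = 40 (mod 121)
Final: r = 40 satisfies f(r) ≡ 0 mod 11^2.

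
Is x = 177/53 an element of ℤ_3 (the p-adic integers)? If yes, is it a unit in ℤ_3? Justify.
x ∈ ℤ_3 but not a unit; v_3(x) = 1 > 0

ℤ_3 = {x ∈ ℚ_3 : v_3(x) ≥ 0} and ℤ_3^× = {x ∈ ℤ_3 : v_3(x) = 0}. Here v_3(177/53) = v_3(num) − v_3(den) = 1; compare against these criteria.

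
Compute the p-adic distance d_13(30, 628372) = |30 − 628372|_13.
d_13(30, 628372) = 1/28561

Step 1 — x − y = 30 − 628372 = -628342. Step 2 — v_13(-628342) = 4 (factor: -628342 = −(13^4 · 22); the sign does not affect v_p). Step 3 — |x − y|_13 = 13^{-4} = 1/28561.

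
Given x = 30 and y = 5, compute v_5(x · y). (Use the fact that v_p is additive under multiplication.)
v_5(150) = 2

v_p(x) = 1 (factor: 30 = 5^1 · 6); v_p(y) = 1 (factor: 5 = 5^1 · 1). Additivity: v_p(xy) = v_p(x) + v_p(y) = 1 + 1 = 2. (Direct check: xy = 150 = 5^2 · (6).)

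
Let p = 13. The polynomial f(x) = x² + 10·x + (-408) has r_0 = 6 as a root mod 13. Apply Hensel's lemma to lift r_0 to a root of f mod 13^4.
r_3 = 25109 (mod 28561)

Hensel: r_{i+1} = r_i − f(r_i)·(f′(r_i))^{-1} mod 13^{i+2}, f′(x) = 2x + 10. Iterate:
  r_0 = 6 (mod 13)
  r_1 = 97 (mod 169)
  r_2 = 942 (mod 2197)
  r_3 = 25109 (mod 28561)
Final: r = 25109 satisfies f(r) ≡ 0 mod 13^4.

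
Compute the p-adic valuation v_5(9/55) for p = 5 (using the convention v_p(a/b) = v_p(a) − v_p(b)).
v_5(9/55) = -1

Factor powers of 5 from the numerator and denominator of the reduced fraction: 9 = 5^0 · 9 and 55 = 5^1 · 11. Apply v_p(a/b) = v_p(a) − v_p(b): v_5(9/55) = 0 − 1 = -1.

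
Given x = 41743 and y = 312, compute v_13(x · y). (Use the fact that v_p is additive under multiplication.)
v_13(13023816) = 4

v_p(x) = 3 (factor: 41743 = 13^3 · 19); v_p(y) = 1 (factor: 312 = 13^1 · 24). Additivity: v_p(xy) = v_p(x) + v_p(y) = 3 + 1 = 4. (Direct check: xy = 13023816 = 13^4 · (456).)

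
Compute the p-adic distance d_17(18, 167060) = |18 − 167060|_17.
d_17(18, 167060) = 1/83521

Step 1 — x − y = 18 − 167060 = -167042. Step 2 — v_17(-167042) = 4 (factor: -167042 = −(17^4 · 2); the sign does not affect v_p). Step 3 — |x − y|_17 = 17^{-4} = 1/83521.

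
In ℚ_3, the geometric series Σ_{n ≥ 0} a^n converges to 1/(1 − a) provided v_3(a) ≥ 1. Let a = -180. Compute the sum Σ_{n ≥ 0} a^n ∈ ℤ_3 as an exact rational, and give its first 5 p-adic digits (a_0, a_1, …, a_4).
Σ a^n = 1/(1 − a) = 1/181;  first 5 digits = (1, 0, 1, 2, 1)

v_3(a) = 2 ≥ 1, so the series converges in ℤ_3 to 1/(1 − a) = 1/(1 − (-180)) = 1/181. Expand this rational in ℤ_3: compute digits iteratively via d_i = x_i mod 3, x_{i+1} = (x_i − d_i)/3. The first 5 digits are (1, 0, 1, 2, 1).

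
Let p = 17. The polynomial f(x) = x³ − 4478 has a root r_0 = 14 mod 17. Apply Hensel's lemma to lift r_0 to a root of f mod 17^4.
r_3 = 50300 (mod 83521)

Hensel: r_{i+1} = r_i − f(r_i)/f′(r_i) mod 17^{i+2}, where f′(x) = 3x². Iterate:
  r_0 = 14 (mod 17)
  r_1 = 14 (mod 289)
  r_2 = 1170 (mod 4913)
  r_3 = 50300 (mod 83521)
Final: r = 50300 with f(r) ≡ 0 mod 17^4.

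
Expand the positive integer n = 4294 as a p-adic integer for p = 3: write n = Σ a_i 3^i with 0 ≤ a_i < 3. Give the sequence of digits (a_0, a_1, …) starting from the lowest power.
(a_0, a_1, …) = (1, 0, 0, 0, 2, 2, 2, 1)

Repeated division by 3 gives the digits low-to-high: 4294 = 1 + 2·3^4 + 2·3^5 + 2·3^6 + 1·3^7. Digit sequence: (1, 0, 0, 0, 2, 2, 2, 1).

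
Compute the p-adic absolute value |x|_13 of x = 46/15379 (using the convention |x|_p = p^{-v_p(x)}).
|46/15379|_13 = 2197

Step 1 — compute v_13(x) by factoring powers of 13 out of the numerator and denominator: v_13(46/15379) = -3. Step 2 — apply |x|_p = p^{-v_p(x)} = 13^{3} = 2197.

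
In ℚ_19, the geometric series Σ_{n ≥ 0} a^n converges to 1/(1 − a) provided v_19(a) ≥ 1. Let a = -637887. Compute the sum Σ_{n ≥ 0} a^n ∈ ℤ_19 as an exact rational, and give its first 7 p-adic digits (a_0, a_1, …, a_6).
Σ a^n = 1/(1 − a) = 1/637888;  first 7 digits = (1, 0, 0, 2, 14, 18, 3)

v_19(a) = 3 ≥ 1, so the series converges in ℤ_19 to 1/(1 − a) = 1/(1 − (-637887)) = 1/637888. Expand this rational in ℤ_19: compute digits iteratively via d_i = x_i mod 19, x_{i+1} = (x_i − d_i)/19. The first 7 digits are (1, 0, 0, 2, 14, 18, 3).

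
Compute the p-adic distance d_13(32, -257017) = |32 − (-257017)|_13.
d_13(32, -257017) = 1/28561

Step 1 — x − y = 32 − (-257017) = 257049. Step 2 — v_13(257049) = 4 (factor: 257049 = (13^4 · 9); the sign does not affect v_p). Step 3 — |x − y|_13 = 13^{-4} = 1/28561.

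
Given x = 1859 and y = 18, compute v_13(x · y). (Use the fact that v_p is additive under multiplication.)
v_13(33462) = 2

v_p(x) = 2 (factor: 1859 = 13^2 · 11); v_p(y) = 0 (factor: 18 = 13^0 · 18). Additivity: v_p(xy) = v_p(x) + v_p(y) = 2 + 0 = 2. (Direct check: xy = 33462 = 13^2 · (198).)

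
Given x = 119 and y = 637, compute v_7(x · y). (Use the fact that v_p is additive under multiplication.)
v_7(75803) = 3

v_p(x) = 1 (factor: 119 = 7^1 · 17); v_p(y) = 2 (factor: 637 = 7^2 · 13). Additivity: v_p(xy) = v_p(x) + v_p(y) = 1 + 2 = 3. (Direct check: xy = 75803 = 7^3 · (221).)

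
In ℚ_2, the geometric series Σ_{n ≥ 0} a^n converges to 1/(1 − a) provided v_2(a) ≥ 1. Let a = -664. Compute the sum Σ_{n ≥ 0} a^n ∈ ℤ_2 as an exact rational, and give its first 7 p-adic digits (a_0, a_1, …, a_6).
Σ a^n = 1/(1 − a) = 1/665;  first 7 digits = (1, 0, 0, 1, 0, 1, 0)

v_2(a) = 3 ≥ 1, so the series converges in ℤ_2 to 1/(1 − a) = 1/(1 − (-664)) = 1/665. Expand this rational in ℤ_2: compute digits iteratively via d_i = x_i mod 2, x_{i+1} = (x_i − d_i)/2. The first 7 digits are (1, 0, 0, 1, 0, 1, 0).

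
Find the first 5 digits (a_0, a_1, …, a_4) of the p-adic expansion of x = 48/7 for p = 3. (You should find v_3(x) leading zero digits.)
(a_0, …, a_4) = (0, 1, 0, 1, 1)

v_3(48/7) = 1, so a_0 = ... = a_0 = 0. Factor out: x = 3^1 · u with u = 16/7 a unit in ℤ_3. Expand u iteratively via a_{v+i} = u_i mod 3, u_{i+1} = (u_i − a_{v+i})/3:
  u_0 = 16/7;  a_1 = 1;  u_1 = (u_0 − 1)/3 = 3/7
  u_1 = 3/7;  a_2 = 0;  u_2 = (u_1 − 0)/3 = 1/7
  u_2 = 1/7;  a_3 = 1;  u_3 = (u_2 − 1)/3 = -2/7
  u_3 = -2/7;  a_4 = 1;  u_4 = (u_3 − 1)/3 = -3/7
Digits: (0, 1, 0, 1, 1).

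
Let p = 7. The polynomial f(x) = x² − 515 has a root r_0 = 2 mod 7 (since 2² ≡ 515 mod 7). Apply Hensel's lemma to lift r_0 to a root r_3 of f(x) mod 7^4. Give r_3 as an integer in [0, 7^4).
r_3 = 2347 (mod 2401)

Hensel's recurrence: r_{i+1} = r_i − f(r_i)·(f′(r_i))^{-1} mod 7^{i+2}, with f′(x) = 2x. Iterate:
  r_0 = 2 (mod 7)
  r_1 = 44 (mod 49)
  r_2 = 289 (mod 343)
  r_3 = 2347 (mod 2401)
Final: r_3 = 2347, and one checks f(r_3) ≡ 0 mod 7^4.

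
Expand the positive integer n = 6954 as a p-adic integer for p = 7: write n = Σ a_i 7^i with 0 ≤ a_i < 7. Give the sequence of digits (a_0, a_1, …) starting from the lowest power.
(a_0, a_1, …) = (3, 6, 1, 6, 2)

Repeated division by 7 gives the digits low-to-high: 6954 = 3 + 6·7^1 + 1·7^2 + 6·7^3 + 2·7^4. Digit sequence: (3, 6, 1, 6, 2).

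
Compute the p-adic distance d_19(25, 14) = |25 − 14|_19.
d_19(25, 14) = 1

Step 1 — x − y = 25 − 14 = 11. Step 2 — v_19(11) = 0 (factor: 11 = (19^0 · 11); the sign does not affect v_p). Step 3 — |x − y|_19 = 19^{0} = 1.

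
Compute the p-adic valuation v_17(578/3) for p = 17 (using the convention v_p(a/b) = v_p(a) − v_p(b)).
v_17(578/3) = 2

Factor powers of 17 from the numerator and denominator of the reduced fraction: 578 = 17^2 · 2 and 3 = 17^0 · 3. Apply v_p(a/b) = v_p(a) − v_p(b): v_17(578/3) = 2 − 0 = 2.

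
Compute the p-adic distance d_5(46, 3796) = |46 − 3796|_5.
d_5(46, 3796) = 1/625

Step 1 — x − y = 46 − 3796 = -3750. Step 2 — v_5(-3750) = 4 (factor: -3750 = −(5^4 · 6); the sign does not affect v_p). Step 3 — |x − y|_5 = 5^{-4} = 1/625.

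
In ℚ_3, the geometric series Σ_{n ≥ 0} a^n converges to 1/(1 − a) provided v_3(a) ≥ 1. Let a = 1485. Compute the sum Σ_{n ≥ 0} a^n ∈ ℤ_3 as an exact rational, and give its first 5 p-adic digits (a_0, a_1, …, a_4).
Σ a^n = 1/(1 − a) = -1/1484;  first 5 digits = (1, 0, 0, 1, 0)

v_3(a) = 3 ≥ 1, so the series converges in ℤ_3 to 1/(1 − a) = 1/(1 − 1485) = -1/1484. Expand this rational in ℤ_3: compute digits iteratively via d_i = x_i mod 3, x_{i+1} = (x_i − d_i)/3. The first 5 digits are (1, 0, 0, 1, 0).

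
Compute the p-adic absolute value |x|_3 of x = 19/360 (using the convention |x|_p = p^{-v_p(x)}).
|19/360|_3 = 9

Step 1 — compute v_3(x) by factoring powers of 3 out of the numerator and denominator: v_3(19/360) = -2. Step 2 — apply |x|_p = p^{-v_p(x)} = 3^{2} = 9.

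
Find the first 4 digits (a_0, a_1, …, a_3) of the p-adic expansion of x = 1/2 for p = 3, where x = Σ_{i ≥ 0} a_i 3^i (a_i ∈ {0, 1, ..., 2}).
(a_0, …, a_3) = (2, 1, 1, 1)

v_3(1/2) = 0 (numerator and denominator both coprime to 3), so x ∈ ℤ_3^×. Compute digits iteratively via a_i = x_i mod 3, x_{i+1} = (x_i − a_i)/3, with x_0 = x:
  x_0 = 1/2;  a_0 = 2;  x_1 = (x_0 − 2)/3 = -1/2
  x_1 = -1/2;  a_1 = 1;  x_2 = (x_1 − 1)/3 = -1/2
  x_2 = -1/2;  a_2 = 1;  x_3 = (x_2 − 1)/3 = -1/2
  x_3 = -1/2;  a_3 = 1;  x_4 = (x_3 − 1)/3 = -1/2
Digits: (2, 1, 1, 1).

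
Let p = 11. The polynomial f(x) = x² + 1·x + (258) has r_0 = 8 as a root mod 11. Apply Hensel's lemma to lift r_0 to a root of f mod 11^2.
r_1 = 74 (mod 121)

Hensel: r_{i+1} = r_i − f(r_i)·(f′(r_i))^{-1} mod 11^{i+2}, f′(x) = 2x + 1. Iterate:
  r_0 = 8 (mod 11)
  r_1 = 74 (mod 121)
Final: r = 74 satisfies f(r) ≡ 0 mod 11^2.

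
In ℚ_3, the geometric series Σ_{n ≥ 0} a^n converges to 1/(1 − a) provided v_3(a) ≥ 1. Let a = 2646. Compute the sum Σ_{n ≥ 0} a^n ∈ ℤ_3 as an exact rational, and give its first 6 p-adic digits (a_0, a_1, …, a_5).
Σ a^n = 1/(1 − a) = -1/2645;  first 6 digits = (1, 0, 0, 2, 2, 1)

v_3(a) = 3 ≥ 1, so the series converges in ℤ_3 to 1/(1 − a) = 1/(1 − 2646) = -1/2645. Expand this rational in ℤ_3: compute digits iteratively via d_i = x_i mod 3, x_{i+1} = (x_i − d_i)/3. The first 6 digits are (1, 0, 0, 2, 2, 1).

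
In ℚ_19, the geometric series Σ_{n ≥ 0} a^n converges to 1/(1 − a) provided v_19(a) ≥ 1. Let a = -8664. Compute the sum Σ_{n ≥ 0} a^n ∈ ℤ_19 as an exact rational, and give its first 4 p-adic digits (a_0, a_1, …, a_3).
Σ a^n = 1/(1 − a) = 1/8665;  first 4 digits = (1, 0, 14, 17)

v_19(a) = 2 ≥ 1, so the series converges in ℤ_19 to 1/(1 − a) = 1/(1 − (-8664)) = 1/8665. Expand this rational in ℤ_19: compute digits iteratively via d_i = x_i mod 19, x_{i+1} = (x_i − d_i)/19. The first 4 digits are (1, 0, 14, 17).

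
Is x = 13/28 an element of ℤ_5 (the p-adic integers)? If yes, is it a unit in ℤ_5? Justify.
x ∈ ℤ_5^× (unit); v_5(x) = 0

ℤ_5 = {x ∈ ℚ_5 : v_5(x) ≥ 0} and ℤ_5^× = {x ∈ ℤ_5 : v_5(x) = 0}. Here v_5(13/28) = v_5(num) − v_5(den) = 0; compare against these criteria.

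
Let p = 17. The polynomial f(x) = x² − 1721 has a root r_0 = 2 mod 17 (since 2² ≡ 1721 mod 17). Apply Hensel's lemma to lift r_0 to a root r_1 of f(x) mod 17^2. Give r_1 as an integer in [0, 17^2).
r_1 = 70 (mod 289)

Hensel's recurrence: r_{i+1} = r_i − f(r_i)·(f′(r_i))^{-1} mod 17^{i+2}, with f′(x) = 2x. Iterate:
  r_0 = 2 (mod 17)
  r_1 = 70 (mod 289)
Final: r_1 = 70, and one checks f(r_1) ≡ 0 mod 17^2.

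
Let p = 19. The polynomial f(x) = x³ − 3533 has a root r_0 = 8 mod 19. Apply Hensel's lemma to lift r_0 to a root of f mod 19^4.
r_3 = 72455 (mod 130321)

Hensel: r_{i+1} = r_i − f(r_i)/f′(r_i) mod 19^{i+2}, where f′(x) = 3x². Iterate:
  r_0 = 8 (mod 19)
  r_1 = 255 (mod 361)
  r_2 = 3865 (mod 6859)
  r_3 = 72455 (mod 130321)
Final: r = 72455 with f(r) ≡ 0 mod 19^4.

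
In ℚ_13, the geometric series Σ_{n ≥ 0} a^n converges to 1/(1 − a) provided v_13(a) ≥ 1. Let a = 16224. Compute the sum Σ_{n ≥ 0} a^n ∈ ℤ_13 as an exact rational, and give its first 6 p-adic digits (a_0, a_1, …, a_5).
Σ a^n = 1/(1 − a) = -1/16223;  first 6 digits = (1, 0, 5, 7, 12, 6)

v_13(a) = 2 ≥ 1, so the series converges in ℤ_13 to 1/(1 − a) = 1/(1 − 16224) = -1/16223. Expand this rational in ℤ_13: compute digits iteratively via d_i = x_i mod 13, x_{i+1} = (x_i − d_i)/13. The first 6 digits are (1, 0, 5, 7, 12, 6).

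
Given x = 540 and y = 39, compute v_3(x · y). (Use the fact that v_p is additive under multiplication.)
v_3(21060) = 4

v_p(x) = 3 (factor: 540 = 3^3 · 20); v_p(y) = 1 (factor: 39 = 3^1 · 13). Additivity: v_p(xy) = v_p(x) + v_p(y) = 3 + 1 = 4. (Direct check: xy = 21060 = 3^4 · (260).)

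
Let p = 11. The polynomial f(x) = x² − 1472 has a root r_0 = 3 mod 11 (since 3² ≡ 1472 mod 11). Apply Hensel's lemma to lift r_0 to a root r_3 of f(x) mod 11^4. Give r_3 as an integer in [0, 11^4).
r_3 = 9705 (mod 14641)

Hensel's recurrence: r_{i+1} = r_i − f(r_i)·(f′(r_i))^{-1} mod 11^{i+2}, with f′(x) = 2x. Iterate:
  r_0 = 3 (mod 11)
  r_1 = 25 (mod 121)
  r_2 = 388 (mod 1331)
  r_3 = 9705 (mod 14641)
Final: r_3 = 9705, and one checks f(r_3) ≡ 0 mod 11^4.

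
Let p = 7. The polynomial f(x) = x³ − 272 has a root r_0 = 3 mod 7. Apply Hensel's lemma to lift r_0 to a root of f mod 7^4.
r_3 = 101 (mod 2401)

Hensel: r_{i+1} = r_i − f(r_i)/f′(r_i) mod 7^{i+2}, where f′(x) = 3x². Iterate:
  r_0 = 3 (mod 7)
  r_1 = 3 (mod 49)
  r_2 = 101 (mod 343)
  r_3 = 101 (mod 2401)
Final: r = 101 with f(r) ≡ 0 mod 7^4.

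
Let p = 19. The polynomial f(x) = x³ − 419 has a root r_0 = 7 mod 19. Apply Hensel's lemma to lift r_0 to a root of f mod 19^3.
r_2 = 4396 (mod 6859)

Hensel: r_{i+1} = r_i − f(r_i)/f′(r_i) mod 19^{i+2}, where f′(x) = 3x². Iterate:
  r_0 = 7 (mod 19)
  r_1 = 64 (mod 361)
  r_2 = 4396 (mod 6859)
Final: r = 4396 with f(r) ≡ 0 mod 19^3.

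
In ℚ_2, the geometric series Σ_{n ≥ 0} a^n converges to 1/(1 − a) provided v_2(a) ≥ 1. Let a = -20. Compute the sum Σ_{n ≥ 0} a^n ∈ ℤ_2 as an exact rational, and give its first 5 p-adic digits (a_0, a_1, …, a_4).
Σ a^n = 1/(1 − a) = 1/21;  first 5 digits = (1, 0, 1, 1, 1)

v_2(a) = 2 ≥ 1, so the series converges in ℤ_2 to 1/(1 − a) = 1/(1 − (-20)) = 1/21. Expand this rational in ℤ_2: compute digits iteratively via d_i = x_i mod 2, x_{i+1} = (x_i − d_i)/2. The first 5 digits are (1, 0, 1, 1, 1).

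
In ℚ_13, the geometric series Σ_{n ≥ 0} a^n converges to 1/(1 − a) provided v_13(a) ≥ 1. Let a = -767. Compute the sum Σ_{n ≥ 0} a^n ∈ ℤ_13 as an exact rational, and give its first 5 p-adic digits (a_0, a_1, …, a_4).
Σ a^n = 1/(1 − a) = 1/768;  first 5 digits = (1, 6, 5, 2, 0)

v_13(a) = 1 ≥ 1, so the series converges in ℤ_13 to 1/(1 − a) = 1/(1 − (-767)) = 1/768. Expand this rational in ℤ_13: compute digits iteratively via d_i = x_i mod 13, x_{i+1} = (x_i − d_i)/13. The first 5 digits are (1, 6, 5, 2, 0).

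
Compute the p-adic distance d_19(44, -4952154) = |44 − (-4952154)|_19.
d_19(44, -4952154) = 1/2476099

Step 1 — x − y = 44 − (-4952154) = 4952198. Step 2 — v_19(4952198) = 5 (factor: 4952198 = (19^5 · 2); the sign does not affect v_p). Step 3 — |x − y|_19 = 19^{-5} = 1/2476099.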